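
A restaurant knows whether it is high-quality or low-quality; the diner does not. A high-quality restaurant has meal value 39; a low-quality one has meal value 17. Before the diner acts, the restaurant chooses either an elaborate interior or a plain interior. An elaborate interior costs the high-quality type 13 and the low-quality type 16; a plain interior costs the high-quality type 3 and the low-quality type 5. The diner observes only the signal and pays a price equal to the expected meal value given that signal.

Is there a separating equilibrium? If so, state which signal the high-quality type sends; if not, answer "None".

Try high-quality → elaborate interior, low-quality → plain interior:
  If types separate, elaborate interior earns payment 39 and plain interior earns 17.
  High-quality: elaborate interior gives 39 − 13 = 26; plain interior gives 17 − 3 = 14. No deviation. ✓
  Low-quality: plain interior gives 17 − 5 = 12; elaborate interior gives 39 − 16 = 23. Would deviate. ✗
Try high-quality → plain interior, low-quality → elaborate interior:
  If types separate, plain interior earns payment 39 and elaborate interior earns 17.
  High-quality: plain interior gives 39 − 3 = 36; elaborate interior gives 17 − 13 = 4. No deviation. ✓
  Low-quality: elaborate interior gives 17 − 16 = 1; plain interior gives 39 − 5 = 34. Would deviate. ✗
Neither assignment is incentive-compatible.

None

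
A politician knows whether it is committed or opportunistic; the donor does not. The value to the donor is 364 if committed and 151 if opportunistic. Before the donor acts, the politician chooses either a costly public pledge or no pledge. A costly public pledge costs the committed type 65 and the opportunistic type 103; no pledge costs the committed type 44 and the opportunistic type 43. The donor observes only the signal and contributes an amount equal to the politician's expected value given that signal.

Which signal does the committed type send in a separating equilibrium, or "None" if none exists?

None

Try committed → pledge, opportunistic → no pledge:
  If types separate, pledge earns payment 364 and no pledge earns 151.
  Committed: pledge gives 364 − 65 = 299; no pledge gives 151 − 44 = 107. No deviation. ✓
  Opportunistic: no pledge gives 151 − 43 = 108; pledge gives 364 − 103 = 261. Would deviate. ✗
Try committed → no pledge, opportunistic → pledge:
  If types separate, no pledge earns payment 364 and pledge earns 151.
  Committed: no pledge gives 364 − 44 = 320; pledge gives 151 − 65 = 86. No deviation. ✓
  Opportunistic: pledge gives 151 − 103 = 48; no pledge gives 364 − 43 = 321. Would deviate. ✗
Neither assignment is incentive-compatible.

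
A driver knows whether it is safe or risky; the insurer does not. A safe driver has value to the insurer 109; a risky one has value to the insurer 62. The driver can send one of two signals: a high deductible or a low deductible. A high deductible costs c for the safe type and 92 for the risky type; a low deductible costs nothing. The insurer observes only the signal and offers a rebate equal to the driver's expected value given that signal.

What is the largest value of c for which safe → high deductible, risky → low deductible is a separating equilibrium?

Under separation: high deductible → safe (pays 109); low deductible → risky (pays 62).
Risky: 62 − 0 = 62 ≥ 109 − 92 = 17. Holds regardless of c. ✓
Safe: 109 − c ≥ 62 − 0, so c ≤ 109 − 62 = 47.

47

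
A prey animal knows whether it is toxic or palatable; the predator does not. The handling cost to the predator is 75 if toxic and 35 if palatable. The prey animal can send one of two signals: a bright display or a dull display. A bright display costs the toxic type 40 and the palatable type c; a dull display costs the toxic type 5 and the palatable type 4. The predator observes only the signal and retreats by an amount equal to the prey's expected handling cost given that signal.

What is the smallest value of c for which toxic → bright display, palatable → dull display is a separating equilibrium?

44

Under separation: bright display → toxic (pays 75); dull display → palatable (pays 35).
Toxic: 75 − 40 = 35 ≥ 35 − 5 = 30. Holds regardless of c. ✓
Palatable: 35 − 4 ≥ 75 − c, so c ≥ 75 − 31 = 44.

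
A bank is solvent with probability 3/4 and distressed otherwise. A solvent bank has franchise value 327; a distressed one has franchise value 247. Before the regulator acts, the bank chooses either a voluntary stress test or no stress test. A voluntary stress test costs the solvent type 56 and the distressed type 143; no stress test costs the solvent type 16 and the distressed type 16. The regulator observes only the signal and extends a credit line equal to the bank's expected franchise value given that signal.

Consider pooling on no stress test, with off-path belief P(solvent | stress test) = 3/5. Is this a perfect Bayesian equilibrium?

Yes

On the equilibrium path (no stress test) the regulator holds the prior 3/4 and pays 3/4·327 + 1/4·247 = 307. Off-path (stress test) belief 3/5 gives 3/5·327 + 2/5·247 = 295.
Solvent: no stress test gives 307 − 16 = 291; stress test gives 295 − 56 = 239. Stays. ✓
Distressed: no stress test gives 307 − 16 = 291; stress test gives 295 − 143 = 152. Stays. ✓
Beliefs are Bayes-consistent on-path and both types best-respond.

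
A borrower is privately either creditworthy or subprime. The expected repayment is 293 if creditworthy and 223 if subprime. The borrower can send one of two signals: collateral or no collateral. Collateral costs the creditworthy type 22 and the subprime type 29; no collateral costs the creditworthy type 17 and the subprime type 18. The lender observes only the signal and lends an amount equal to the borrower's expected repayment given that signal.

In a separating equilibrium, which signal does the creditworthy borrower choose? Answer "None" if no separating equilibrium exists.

Try creditworthy → collateral, subprime → no collateral:
  If types separate, collateral earns payment 293 and no collateral earns 223.
  Creditworthy: collateral gives 293 − 22 = 271; no collateral gives 223 − 17 = 206. No deviation. ✓
  Subprime: no collateral gives 223 − 18 = 205; collateral gives 293 − 29 = 264. Would deviate. ✗
Try creditworthy → no collateral, subprime → collateral:
  If types separate, no collateral earns payment 293 and collateral earns 223.
  Creditworthy: no collateral gives 293 − 17 = 276; collateral gives 223 − 22 = 201. No deviation. ✓
  Subprime: collateral gives 223 − 29 = 194; no collateral gives 293 − 18 = 275. Would deviate. ✗
Neither assignment is incentive-compatible.

None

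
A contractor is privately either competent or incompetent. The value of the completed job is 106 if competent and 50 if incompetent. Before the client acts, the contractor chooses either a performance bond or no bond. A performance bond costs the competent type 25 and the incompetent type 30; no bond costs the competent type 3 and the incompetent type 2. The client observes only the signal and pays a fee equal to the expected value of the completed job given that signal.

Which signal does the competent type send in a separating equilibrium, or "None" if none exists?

None

Try competent → bond, incompetent → no bond:
  If types separate, bond earns payment 106 and no bond earns 50.
  Competent: bond gives 106 − 25 = 81; no bond gives 50 − 3 = 47. No deviation. ✓
  Incompetent: no bond gives 50 − 2 = 48; bond gives 106 − 30 = 76. Would deviate. ✗
Try competent → no bond, incompetent → bond:
  If types separate, no bond earns payment 106 and bond earns 50.
  Competent: no bond gives 106 − 3 = 103; bond gives 50 − 25 = 25. No deviation. ✓
  Incompetent: bond gives 50 − 30 = 20; no bond gives 106 − 2 = 104. Would deviate. ✗
Neither assignment is incentive-compatible.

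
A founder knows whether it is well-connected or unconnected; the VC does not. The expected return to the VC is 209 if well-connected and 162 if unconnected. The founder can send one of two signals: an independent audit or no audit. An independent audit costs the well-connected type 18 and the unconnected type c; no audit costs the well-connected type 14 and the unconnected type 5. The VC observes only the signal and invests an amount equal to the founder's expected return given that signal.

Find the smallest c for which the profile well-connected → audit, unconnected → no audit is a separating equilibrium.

52

Under separation: audit → well-connected (pays 209); no audit → unconnected (pays 162).
Well-connected: 209 − 18 = 191 ≥ 162 − 14 = 148. Holds regardless of c. ✓
Unconnected: 162 − 5 ≥ 209 − c, so c ≥ 209 − 157 = 52.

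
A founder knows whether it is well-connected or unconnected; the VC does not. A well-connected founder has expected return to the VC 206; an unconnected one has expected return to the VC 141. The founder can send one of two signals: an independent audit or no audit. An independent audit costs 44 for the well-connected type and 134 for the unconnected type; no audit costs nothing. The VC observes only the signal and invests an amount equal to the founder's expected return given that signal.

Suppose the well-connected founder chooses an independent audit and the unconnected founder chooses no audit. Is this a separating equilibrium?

Under separation the VC infers type exactly: audit → well-connected (pays 206), no audit → unconnected (pays 141).
Well-connected: audit gives 206 − 44 = 162; no audit gives 141 − 0 = 141. No deviation. ✓
Unconnected: no audit gives 141 − 0 = 141; audit gives 206 − 134 = 72. No deviation. ✓
Both incentive constraints hold.

Yes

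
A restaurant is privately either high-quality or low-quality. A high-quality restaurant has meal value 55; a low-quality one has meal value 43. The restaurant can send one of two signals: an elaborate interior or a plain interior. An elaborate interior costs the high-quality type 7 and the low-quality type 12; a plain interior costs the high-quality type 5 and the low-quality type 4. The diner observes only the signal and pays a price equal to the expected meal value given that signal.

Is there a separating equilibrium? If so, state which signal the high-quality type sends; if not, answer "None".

Try high-quality → elaborate interior, low-quality → plain interior:
  If types separate, elaborate interior earns payment 55 and plain interior earns 43.
  High-quality: elaborate interior gives 55 − 7 = 48; plain interior gives 43 − 5 = 38. No deviation. ✓
  Low-quality: plain interior gives 43 − 4 = 39; elaborate interior gives 55 − 12 = 43. Would deviate. ✗
Try high-quality → plain interior, low-quality → elaborate interior:
  If types separate, plain interior earns payment 55 and elaborate interior earns 43.
  High-quality: plain interior gives 55 − 5 = 50; elaborate interior gives 43 − 7 = 36. No deviation. ✓
  Low-quality: elaborate interior gives 43 − 12 = 31; plain interior gives 55 − 4 = 51. Would deviate. ✗
Neither assignment is incentive-compatible.

None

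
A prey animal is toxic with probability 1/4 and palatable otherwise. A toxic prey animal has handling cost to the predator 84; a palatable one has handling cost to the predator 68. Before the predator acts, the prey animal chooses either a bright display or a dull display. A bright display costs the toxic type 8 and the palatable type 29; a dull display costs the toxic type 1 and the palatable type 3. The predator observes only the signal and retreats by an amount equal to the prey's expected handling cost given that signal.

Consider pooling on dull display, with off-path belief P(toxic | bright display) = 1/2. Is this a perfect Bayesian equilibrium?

Yes

On the equilibrium path (dull display) the predator holds the prior 1/4 and pays 1/4·84 + 3/4·68 = 72. Off-path (bright display) belief 1/2 gives 1/2·84 + 1/2·68 = 76.
Toxic: dull display gives 72 − 1 = 71; bright display gives 76 − 8 = 68. Stays. ✓
Palatable: dull display gives 72 − 3 = 69; bright display gives 76 − 29 = 47. Stays. ✓
Beliefs are Bayes-consistent on-path and both types best-respond.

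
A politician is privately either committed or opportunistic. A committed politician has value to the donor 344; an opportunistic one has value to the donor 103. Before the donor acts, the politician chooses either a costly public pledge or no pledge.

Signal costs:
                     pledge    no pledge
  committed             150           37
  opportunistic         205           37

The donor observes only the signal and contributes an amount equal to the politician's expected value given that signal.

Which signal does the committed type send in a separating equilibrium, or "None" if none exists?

None

Try committed → pledge, opportunistic → no pledge:
  Under separation the donor infers type exactly: pledge → committed (pays 344), no pledge → opportunistic (pays 103).
  Committed: pledge gives 344 − 150 = 194; no pledge gives 103 − 37 = 66. No deviation. ✓
  Opportunistic: no pledge gives 103 − 37 = 66; pledge gives 344 − 205 = 139. Would deviate. ✗
Try committed → no pledge, opportunistic → pledge:
  Under separation the donor infers type exactly: no pledge → committed (pays 344), pledge → opportunistic (pays 103).
  Committed: no pledge gives 344 − 37 = 307; pledge gives 103 − 150 = -47. No deviation. ✓
  Opportunistic: pledge gives 103 − 205 = -102; no pledge gives 344 − 37 = 307. Would deviate. ✗
Neither assignment is incentive-compatible.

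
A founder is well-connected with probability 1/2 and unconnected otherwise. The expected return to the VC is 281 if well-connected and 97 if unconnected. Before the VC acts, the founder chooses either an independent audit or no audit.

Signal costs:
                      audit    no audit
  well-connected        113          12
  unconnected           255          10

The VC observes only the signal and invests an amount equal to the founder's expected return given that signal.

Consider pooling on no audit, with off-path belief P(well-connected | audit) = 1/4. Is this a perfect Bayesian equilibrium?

Yes

At the pooled signal (no audit) the VC holds the prior 1/2 and pays 1/2·281 + 1/2·97 = 189. Off-path (audit) belief 1/4 gives 1/4·281 + 3/4·97 = 143.
Well-connected: no audit gives 189 − 12 = 177; audit gives 143 − 113 = 30. Stays. ✓
Unconnected: no audit gives 189 − 10 = 179; audit gives 143 − 255 = -112. Stays. ✓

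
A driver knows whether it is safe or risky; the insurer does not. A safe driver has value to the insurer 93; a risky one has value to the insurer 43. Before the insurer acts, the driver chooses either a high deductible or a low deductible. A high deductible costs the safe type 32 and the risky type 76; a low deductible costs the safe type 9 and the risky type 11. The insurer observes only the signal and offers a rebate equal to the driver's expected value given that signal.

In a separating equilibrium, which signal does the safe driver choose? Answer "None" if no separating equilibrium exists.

high deductible

Try safe → high deductible, risky → low deductible:
  Under separation the insurer infers type exactly: high deductible → safe (pays 93), low deductible → risky (pays 43).
  Safe: high deductible gives 93 − 32 = 61; low deductible gives 43 − 9 = 34. No deviation. ✓
  Risky: low deductible gives 43 − 11 = 32; high deductible gives 93 − 76 = 17. No deviation. ✓
Both hold — the safe type sends high deductible.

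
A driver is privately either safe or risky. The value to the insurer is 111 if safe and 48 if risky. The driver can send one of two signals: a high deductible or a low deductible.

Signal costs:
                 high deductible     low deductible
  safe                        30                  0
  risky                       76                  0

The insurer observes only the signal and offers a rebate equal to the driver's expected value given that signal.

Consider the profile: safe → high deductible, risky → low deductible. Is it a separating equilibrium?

If types separate, high deductible earns payment 111 and low deductible earns 48.
Safe: high deductible gives 111 − 30 = 81; low deductible gives 48 − 0 = 48. No deviation. ✓
Risky: low deductible gives 48 − 0 = 48; high deductible gives 111 − 76 = 35. No deviation. ✓
Neither type gains from mimicking the other.

Yes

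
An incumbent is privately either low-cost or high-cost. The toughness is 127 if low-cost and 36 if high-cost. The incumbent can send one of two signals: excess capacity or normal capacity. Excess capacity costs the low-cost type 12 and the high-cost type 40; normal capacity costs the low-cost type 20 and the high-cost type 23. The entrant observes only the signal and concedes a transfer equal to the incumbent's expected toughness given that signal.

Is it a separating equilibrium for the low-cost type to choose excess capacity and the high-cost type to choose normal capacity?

Under separation the entrant infers type exactly: excess capacity → low-cost (pays 127), normal capacity → high-cost (pays 36).
Low-cost: excess capacity gives 127 − 12 = 115; normal capacity gives 36 − 20 = 16. No deviation. ✓
High-cost: normal capacity gives 36 − 23 = 13; excess capacity gives 127 − 40 = 87. Would deviate. ✗

No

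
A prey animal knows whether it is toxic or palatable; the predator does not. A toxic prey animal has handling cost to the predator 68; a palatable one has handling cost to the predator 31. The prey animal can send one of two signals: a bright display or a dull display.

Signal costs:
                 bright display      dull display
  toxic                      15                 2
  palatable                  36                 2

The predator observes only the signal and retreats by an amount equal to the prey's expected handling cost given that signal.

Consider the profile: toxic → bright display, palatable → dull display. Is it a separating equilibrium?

Under separation the predator infers type exactly: bright display → toxic (pays 68), dull display → palatable (pays 31).
Toxic: bright display gives 68 − 15 = 53; dull display gives 31 − 2 = 29. No deviation. ✓
Palatable: dull display gives 31 − 2 = 29; bright display gives 68 − 36 = 32. Would deviate. ✗

No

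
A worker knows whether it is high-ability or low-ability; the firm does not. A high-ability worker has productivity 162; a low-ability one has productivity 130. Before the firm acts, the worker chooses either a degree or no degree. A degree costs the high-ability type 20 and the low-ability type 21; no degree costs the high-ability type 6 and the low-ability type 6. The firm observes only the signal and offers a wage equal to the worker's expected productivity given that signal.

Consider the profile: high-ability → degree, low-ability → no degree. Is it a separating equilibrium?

No

If types separate, degree earns payment 162 and no degree earns 130.
High-ability: degree gives 162 − 20 = 142; no degree gives 130 − 6 = 124. No deviation. ✓
Low-ability: no degree gives 130 − 6 = 124; degree gives 162 − 21 = 141. Would deviate. ✗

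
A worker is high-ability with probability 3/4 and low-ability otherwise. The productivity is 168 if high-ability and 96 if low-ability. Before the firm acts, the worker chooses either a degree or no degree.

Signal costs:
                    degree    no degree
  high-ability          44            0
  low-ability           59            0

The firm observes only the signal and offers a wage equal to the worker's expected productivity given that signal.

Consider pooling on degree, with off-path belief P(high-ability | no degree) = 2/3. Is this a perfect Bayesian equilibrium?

At the pooled signal (degree) the firm holds the prior 3/4 and pays 3/4·168 + 1/4·96 = 150. Off-path (no degree) belief 2/3 gives 2/3·168 + 1/3·96 = 144.
High-ability: degree gives 150 − 44 = 106; no degree gives 144 − 0 = 144. Deviates. ✗
Low-ability: degree gives 150 − 59 = 91; no degree gives 144 − 0 = 144. Deviates. ✗

No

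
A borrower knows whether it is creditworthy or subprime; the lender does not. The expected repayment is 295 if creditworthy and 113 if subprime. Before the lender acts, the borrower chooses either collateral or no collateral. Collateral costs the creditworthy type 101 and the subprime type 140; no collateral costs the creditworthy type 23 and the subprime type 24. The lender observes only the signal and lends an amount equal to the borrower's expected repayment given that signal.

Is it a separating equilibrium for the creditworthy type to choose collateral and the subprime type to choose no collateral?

Under separation the lender infers type exactly: collateral → creditworthy (pays 295), no collateral → subprime (pays 113).
Creditworthy: collateral gives 295 − 101 = 194; no collateral gives 113 − 23 = 90. No deviation. ✓
Subprime: no collateral gives 113 − 24 = 89; collateral gives 295 − 140 = 155. Would deviate. ✗

No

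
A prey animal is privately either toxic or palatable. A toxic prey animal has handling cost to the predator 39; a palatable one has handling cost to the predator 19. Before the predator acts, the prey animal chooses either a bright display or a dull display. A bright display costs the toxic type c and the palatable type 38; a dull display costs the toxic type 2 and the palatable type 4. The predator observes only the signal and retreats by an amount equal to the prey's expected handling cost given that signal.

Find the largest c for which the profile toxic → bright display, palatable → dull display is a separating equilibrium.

Under separation: bright display → toxic (pays 39); dull display → palatable (pays 19).
Palatable: 19 − 4 = 15 ≥ 39 − 38 = 1. Holds regardless of c. ✓
Toxic: 39 − c ≥ 19 − 2, so c ≤ 39 − 17 = 22.

22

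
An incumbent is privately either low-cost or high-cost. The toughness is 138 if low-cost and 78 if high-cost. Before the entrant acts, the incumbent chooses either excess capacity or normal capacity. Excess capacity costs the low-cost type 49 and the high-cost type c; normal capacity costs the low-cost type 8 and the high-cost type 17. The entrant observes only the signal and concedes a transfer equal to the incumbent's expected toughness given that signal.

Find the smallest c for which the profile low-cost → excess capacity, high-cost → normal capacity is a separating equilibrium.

77

Under separation: excess capacity → low-cost (pays 138); normal capacity → high-cost (pays 78).
Low-cost: 138 − 49 = 89 ≥ 78 − 8 = 70. Holds regardless of c. ✓
High-cost: 78 − 17 ≥ 138 − c, so c ≥ 138 − 61 = 77.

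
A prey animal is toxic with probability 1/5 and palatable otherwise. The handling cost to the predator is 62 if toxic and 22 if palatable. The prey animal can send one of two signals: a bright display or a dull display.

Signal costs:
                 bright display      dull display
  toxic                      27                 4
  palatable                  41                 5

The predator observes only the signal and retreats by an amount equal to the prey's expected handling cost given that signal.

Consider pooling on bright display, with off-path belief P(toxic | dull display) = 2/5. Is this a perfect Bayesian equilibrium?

On the equilibrium path (bright display) the predator holds the prior 1/5 and pays 1/5·62 + 4/5·22 = 30. Off-path (dull display) belief 2/5 gives 2/5·62 + 3/5·22 = 38.
Toxic: bright display gives 30 − 27 = 3; dull display gives 38 − 4 = 34. Deviates. ✗
Palatable: bright display gives 30 − 41 = -11; dull display gives 38 − 5 = 33. Deviates. ✗

No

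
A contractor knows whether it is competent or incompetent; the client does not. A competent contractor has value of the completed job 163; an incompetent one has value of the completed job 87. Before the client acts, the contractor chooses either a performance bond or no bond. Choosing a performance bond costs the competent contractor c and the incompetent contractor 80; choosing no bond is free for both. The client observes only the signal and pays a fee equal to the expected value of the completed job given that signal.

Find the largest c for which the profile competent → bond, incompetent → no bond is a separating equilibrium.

76

Under separation: bond → competent (pays 163); no bond → incompetent (pays 87).
Incompetent: 87 − 0 = 87 ≥ 163 − 80 = 83. Holds regardless of c. ✓
Competent: 163 − c ≥ 87 − 0, so c ≤ 163 − 87 = 76.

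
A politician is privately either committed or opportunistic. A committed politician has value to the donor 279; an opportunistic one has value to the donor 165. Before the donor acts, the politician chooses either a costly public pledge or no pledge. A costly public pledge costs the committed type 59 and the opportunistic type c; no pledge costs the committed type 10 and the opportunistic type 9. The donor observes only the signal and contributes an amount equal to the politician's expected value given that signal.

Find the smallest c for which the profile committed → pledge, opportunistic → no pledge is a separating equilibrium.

123

Under separation: pledge → committed (pays 279); no pledge → opportunistic (pays 165).
Committed: 279 − 59 = 220 ≥ 165 − 10 = 155. Holds regardless of c. ✓
Opportunistic: 165 − 9 ≥ 279 − c, so c ≥ 279 − 156 = 123.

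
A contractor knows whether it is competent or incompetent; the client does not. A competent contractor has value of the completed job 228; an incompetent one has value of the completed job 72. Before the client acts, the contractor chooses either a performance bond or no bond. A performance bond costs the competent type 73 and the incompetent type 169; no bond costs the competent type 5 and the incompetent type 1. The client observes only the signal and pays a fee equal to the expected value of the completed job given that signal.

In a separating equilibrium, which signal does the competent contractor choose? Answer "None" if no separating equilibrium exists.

bond

Try competent → bond, incompetent → no bond:
  If types separate, bond earns payment 228 and no bond earns 72.
  Competent: bond gives 228 − 73 = 155; no bond gives 72 − 5 = 67. No deviation. ✓
  Incompetent: no bond gives 72 − 1 = 71; bond gives 228 − 169 = 59. No deviation. ✓
Both hold — the competent type sends bond.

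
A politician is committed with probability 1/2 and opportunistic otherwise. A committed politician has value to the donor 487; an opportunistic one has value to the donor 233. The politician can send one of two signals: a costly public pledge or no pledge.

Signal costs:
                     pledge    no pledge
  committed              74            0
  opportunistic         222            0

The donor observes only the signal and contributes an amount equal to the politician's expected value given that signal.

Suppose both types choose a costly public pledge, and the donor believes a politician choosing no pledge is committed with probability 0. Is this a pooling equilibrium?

No

On the equilibrium path (pledge) the donor holds the prior 1/2 and pays 1/2·487 + 1/2·233 = 360. Off-path (no pledge) belief 0 gives 0·487 + 1·233 = 233.
Committed: pledge gives 360 − 74 = 286; no pledge gives 233 − 0 = 233. Stays. ✓
Opportunistic: pledge gives 360 − 222 = 138; no pledge gives 233 − 0 = 233. Deviates. ✗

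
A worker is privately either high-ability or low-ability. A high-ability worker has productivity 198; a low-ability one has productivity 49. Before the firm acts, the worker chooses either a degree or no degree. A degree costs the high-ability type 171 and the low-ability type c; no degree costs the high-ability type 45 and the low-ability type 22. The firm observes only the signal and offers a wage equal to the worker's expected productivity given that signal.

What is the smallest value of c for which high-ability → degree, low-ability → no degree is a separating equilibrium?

171

Under separation: degree → high-ability (pays 198); no degree → low-ability (pays 49).
High-ability: 198 − 171 = 27 ≥ 49 − 45 = 4. Holds regardless of c. ✓
Low-ability: 49 − 22 ≥ 198 − c, so c ≥ 198 − 27 = 171.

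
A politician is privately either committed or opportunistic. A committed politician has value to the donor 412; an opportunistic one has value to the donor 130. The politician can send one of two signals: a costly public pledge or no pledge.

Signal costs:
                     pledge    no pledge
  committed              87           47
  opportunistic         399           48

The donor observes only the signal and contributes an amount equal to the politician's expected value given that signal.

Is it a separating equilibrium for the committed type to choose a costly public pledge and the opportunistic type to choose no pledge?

Yes

If types separate, pledge earns payment 412 and no pledge earns 130.
Committed: pledge gives 412 − 87 = 325; no pledge gives 130 − 47 = 83. No deviation. ✓
Opportunistic: no pledge gives 130 − 48 = 82; pledge gives 412 − 399 = 13. No deviation. ✓
Both incentive constraints hold.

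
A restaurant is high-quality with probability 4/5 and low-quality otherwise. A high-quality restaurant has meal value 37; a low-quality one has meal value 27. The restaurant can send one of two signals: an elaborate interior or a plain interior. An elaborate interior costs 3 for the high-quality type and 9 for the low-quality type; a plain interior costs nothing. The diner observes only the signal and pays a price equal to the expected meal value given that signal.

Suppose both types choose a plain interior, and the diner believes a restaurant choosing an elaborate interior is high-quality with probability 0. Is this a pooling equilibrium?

On the equilibrium path (plain interior) the diner holds the prior 4/5 and pays 4/5·37 + 1/5·27 = 35. Off-path (elaborate interior) belief 0 gives 0·37 + 1·27 = 27.
High-quality: plain interior gives 35 − 0 = 35; elaborate interior gives 27 − 3 = 24. Stays. ✓
Low-quality: plain interior gives 35 − 0 = 35; elaborate interior gives 27 − 9 = 18. Stays. ✓
Beliefs are Bayes-consistent on-path and both types best-respond.

Yes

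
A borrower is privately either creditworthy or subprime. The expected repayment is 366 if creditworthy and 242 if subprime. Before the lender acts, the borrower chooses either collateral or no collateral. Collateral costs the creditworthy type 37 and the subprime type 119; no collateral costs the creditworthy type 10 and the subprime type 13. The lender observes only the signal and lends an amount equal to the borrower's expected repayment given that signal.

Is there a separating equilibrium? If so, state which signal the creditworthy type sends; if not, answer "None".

Try creditworthy → collateral, subprime → no collateral:
  Under separation the lender infers type exactly: collateral → creditworthy (pays 366), no collateral → subprime (pays 242).
  Creditworthy: collateral gives 366 − 37 = 329; no collateral gives 242 − 10 = 232. No deviation. ✓
  Subprime: no collateral gives 242 − 13 = 229; collateral gives 366 − 119 = 247. Would deviate. ✗
Try creditworthy → no collateral, subprime → collateral:
  Under separation the lender infers type exactly: no collateral → creditworthy (pays 366), collateral → subprime (pays 242).
  Creditworthy: no collateral gives 366 − 10 = 356; collateral gives 242 − 37 = 205. No deviation. ✓
  Subprime: collateral gives 242 − 119 = 123; no collateral gives 366 − 13 = 353. Would deviate. ✗
Neither assignment is incentive-compatible.

None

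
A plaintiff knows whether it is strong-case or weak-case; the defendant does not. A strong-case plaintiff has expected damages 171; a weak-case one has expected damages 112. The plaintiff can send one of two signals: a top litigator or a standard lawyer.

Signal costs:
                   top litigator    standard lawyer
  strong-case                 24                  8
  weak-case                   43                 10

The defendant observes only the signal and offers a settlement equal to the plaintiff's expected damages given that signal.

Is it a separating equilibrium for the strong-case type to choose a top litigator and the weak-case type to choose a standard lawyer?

No

If types separate, top litigator earns payment 171 and standard lawyer earns 112.
Strong-case: top litigator gives 171 − 24 = 147; standard lawyer gives 112 − 8 = 104. No deviation. ✓
Weak-case: standard lawyer gives 112 − 10 = 102; top litigator gives 171 − 43 = 128. Would deviate. ✗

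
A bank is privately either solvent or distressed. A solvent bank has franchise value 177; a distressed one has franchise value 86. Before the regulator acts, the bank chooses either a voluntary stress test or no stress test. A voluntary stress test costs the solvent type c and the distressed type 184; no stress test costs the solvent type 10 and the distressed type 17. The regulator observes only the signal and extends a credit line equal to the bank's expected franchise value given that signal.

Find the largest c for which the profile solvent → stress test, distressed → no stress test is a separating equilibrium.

Under separation: stress test → solvent (pays 177); no stress test → distressed (pays 86).
Distressed: 86 − 17 = 69 ≥ 177 − 184 = -7. Holds regardless of c. ✓
Solvent: 177 − c ≥ 86 − 10, so c ≤ 177 − 76 = 101.

101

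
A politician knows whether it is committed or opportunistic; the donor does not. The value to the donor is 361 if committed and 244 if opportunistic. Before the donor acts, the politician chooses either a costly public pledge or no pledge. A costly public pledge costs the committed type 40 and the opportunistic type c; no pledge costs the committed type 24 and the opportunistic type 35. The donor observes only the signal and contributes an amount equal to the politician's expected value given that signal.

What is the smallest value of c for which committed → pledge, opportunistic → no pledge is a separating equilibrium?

152

Under separation: pledge → committed (pays 361); no pledge → opportunistic (pays 244).
Committed: 361 − 40 = 321 ≥ 244 − 24 = 220. Holds regardless of c. ✓
Opportunistic: 244 − 35 ≥ 361 − c, so c ≥ 361 − 209 = 152.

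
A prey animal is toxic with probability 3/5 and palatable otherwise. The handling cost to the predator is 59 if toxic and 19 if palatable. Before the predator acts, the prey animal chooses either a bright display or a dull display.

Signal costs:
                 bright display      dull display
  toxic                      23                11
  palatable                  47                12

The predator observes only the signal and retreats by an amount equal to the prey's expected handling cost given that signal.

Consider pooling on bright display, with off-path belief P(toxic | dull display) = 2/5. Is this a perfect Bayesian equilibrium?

At the pooled signal (bright display) the predator holds the prior 3/5 and pays 3/5·59 + 2/5·19 = 43. Off-path (dull display) belief 2/5 gives 2/5·59 + 3/5·19 = 35.
Toxic: bright display gives 43 − 23 = 20; dull display gives 35 − 11 = 24. Deviates. ✗
Palatable: bright display gives 43 − 47 = -4; dull display gives 35 − 12 = 23. Deviates. ✗

No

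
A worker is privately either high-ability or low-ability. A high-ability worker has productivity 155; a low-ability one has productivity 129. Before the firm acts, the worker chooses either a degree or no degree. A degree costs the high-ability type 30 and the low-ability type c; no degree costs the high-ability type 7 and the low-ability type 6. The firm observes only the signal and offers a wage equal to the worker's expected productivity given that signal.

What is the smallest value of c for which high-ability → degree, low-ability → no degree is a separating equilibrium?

Under separation: degree → high-ability (pays 155); no degree → low-ability (pays 129).
High-ability: 155 − 30 = 125 ≥ 129 − 7 = 122. Holds regardless of c. ✓
Low-ability: 129 − 6 ≥ 155 − c, so c ≥ 155 − 123 = 32.

32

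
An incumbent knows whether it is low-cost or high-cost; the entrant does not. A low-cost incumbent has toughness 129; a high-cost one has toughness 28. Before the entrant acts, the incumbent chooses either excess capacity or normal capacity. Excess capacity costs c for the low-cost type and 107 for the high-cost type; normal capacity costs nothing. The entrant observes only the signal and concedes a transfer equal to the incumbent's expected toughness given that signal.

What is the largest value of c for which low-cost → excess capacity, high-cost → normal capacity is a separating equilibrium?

Under separation: excess capacity → low-cost (pays 129); normal capacity → high-cost (pays 28).
High-cost: 28 − 0 = 28 ≥ 129 − 107 = 22. Holds regardless of c. ✓
Low-cost: 129 − c ≥ 28 − 0, so c ≤ 129 − 28 = 101.

101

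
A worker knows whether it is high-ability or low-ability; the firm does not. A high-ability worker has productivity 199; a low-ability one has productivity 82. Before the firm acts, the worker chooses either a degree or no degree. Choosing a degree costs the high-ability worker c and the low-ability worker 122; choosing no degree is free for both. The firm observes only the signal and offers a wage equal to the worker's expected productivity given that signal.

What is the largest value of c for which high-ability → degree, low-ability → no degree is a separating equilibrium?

117

Under separation: degree → high-ability (pays 199); no degree → low-ability (pays 82).
Low-ability: 82 − 0 = 82 ≥ 199 − 122 = 77. Holds regardless of c. ✓
High-ability: 199 − c ≥ 82 − 0, so c ≤ 199 − 82 = 117.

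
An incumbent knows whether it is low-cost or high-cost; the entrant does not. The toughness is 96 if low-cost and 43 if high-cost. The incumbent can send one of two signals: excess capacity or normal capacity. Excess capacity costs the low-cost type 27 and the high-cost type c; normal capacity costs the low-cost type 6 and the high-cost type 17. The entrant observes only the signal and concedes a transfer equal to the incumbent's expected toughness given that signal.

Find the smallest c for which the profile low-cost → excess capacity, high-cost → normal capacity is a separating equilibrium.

Under separation: excess capacity → low-cost (pays 96); normal capacity → high-cost (pays 43).
Low-cost: 96 − 27 = 69 ≥ 43 − 6 = 37. Holds regardless of c. ✓
High-cost: 43 − 17 ≥ 96 − c, so c ≥ 96 − 26 = 70.

70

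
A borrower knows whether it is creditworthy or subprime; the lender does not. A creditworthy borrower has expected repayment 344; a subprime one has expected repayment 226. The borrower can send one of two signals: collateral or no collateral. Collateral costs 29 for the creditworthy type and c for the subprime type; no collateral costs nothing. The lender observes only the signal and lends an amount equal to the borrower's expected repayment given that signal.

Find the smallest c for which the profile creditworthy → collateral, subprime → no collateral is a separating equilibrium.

118

Under separation: collateral → creditworthy (pays 344); no collateral → subprime (pays 226).
Creditworthy: 344 − 29 = 315 ≥ 226 − 0 = 226. Holds regardless of c. ✓
Subprime: 226 − 0 ≥ 344 − c, so c ≥ 344 − 226 = 118.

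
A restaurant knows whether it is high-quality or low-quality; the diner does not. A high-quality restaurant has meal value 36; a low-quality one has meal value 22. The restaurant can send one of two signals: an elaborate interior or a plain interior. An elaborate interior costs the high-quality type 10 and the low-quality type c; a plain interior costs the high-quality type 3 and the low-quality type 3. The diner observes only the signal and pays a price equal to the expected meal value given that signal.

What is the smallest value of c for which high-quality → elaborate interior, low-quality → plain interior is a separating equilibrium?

17

Under separation: elaborate interior → high-quality (pays 36); plain interior → low-quality (pays 22).
High-quality: 36 − 10 = 26 ≥ 22 − 3 = 19. Holds regardless of c. ✓
Low-quality: 22 − 3 ≥ 36 − c, so c ≥ 36 − 19 = 17.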